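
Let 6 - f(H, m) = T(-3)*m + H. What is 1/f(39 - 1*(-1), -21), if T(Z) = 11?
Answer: 1/197 ≈ 0.0050761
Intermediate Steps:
f(H, m) = 6 - H - 11*m (f(H, m) = 6 - (11*m + H) = 6 - (H + 11*m) = 6 + (-H - 11*m) = 6 - H - 11*m)
1/f(39 - 1*(-1), -21) = 1/(6 - (39 - 1*(-1)) - 11*(-21)) = 1/(6 - (39 + 1) + 231) = 1/(6 - 1*40 + 231) = 1/(6 - 40 + 231) = 1/197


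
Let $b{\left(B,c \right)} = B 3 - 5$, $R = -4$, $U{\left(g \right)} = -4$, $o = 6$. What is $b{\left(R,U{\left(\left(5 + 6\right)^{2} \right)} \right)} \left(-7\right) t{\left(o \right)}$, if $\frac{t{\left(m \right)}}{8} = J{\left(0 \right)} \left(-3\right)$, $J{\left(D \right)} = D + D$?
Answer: $0$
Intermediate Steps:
$J{\left(D \right)} = 2 D$
$t{\left(m \right)} = 0$ ($t{\left(m \right)} = 8 \cdot 2 \cdot 0 \left(-3\right) = 8 \cdot 0 \left(-3\right) = 8 \cdot 0 = 0$)
$b{\left(B,c \right)} = -5 + 3 B$ ($b{\left(B,c \right)} = 3 B - 5 = -5 + 3 B$)
$b{\left(R,U{\left(\left(5 + 6\right)^{2} \right)} \right)} \left(-7\right) t{\left(o \right)} = \left(-5 + 3 \left(-4\right)\right) \left(-7\right) 0 = \left(-5 - 12\right) \left(-7\right) 0 = \left(-17\right) \left(-7\right) 0 = 119 \cdot 0 = 0$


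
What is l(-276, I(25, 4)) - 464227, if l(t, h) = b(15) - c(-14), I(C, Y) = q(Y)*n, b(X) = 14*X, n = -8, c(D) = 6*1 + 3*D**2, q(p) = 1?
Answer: -464611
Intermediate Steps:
c(D) = 6 + 3*D**2
I(C, Y) = -8 (I(C, Y) = 1*(-8) = -8)
l(t, h) = -384 (l(t, h) = 14*15 - (6 + 3*(-14)**2) = 210 - (6 + 3*196) = 210 - (6 + 588) = 210 - 1*594 = 210 - 594 = -384)
l(-276, I(25, 4)) - 464227 = -384 - 464227 = -464611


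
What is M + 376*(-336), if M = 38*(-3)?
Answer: -126450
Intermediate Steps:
M = -114
M + 376*(-336) = -114 + 376*(-336) = -114 - 126336 = -126450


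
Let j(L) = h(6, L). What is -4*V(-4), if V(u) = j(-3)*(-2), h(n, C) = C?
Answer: -24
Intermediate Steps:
j(L) = L
V(u) = 6 (V(u) = -3*(-2) = 6)
-4*V(-4) = -4*6 = -24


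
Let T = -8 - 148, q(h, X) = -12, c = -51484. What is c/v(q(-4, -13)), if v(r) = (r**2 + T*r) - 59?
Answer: -51484/1957 ≈ -26.308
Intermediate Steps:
T = -156
v(r) = -59 + r**2 - 156*r (v(r) = (r**2 - 156*r) - 59 = -59 + r**2 - 156*r)
c/v(q(-4, -13)) = -51484/(-59 + (-12)**2 - 156*(-12)) = -51484/(-59 + 144 + 1872) = -51484/1957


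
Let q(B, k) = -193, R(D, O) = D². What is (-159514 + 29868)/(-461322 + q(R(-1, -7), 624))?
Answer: 129646/461515 ≈ 0.28091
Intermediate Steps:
(-159514 + 29868)/(-461322 + q(R(-1, -7), 624)) = (-159514 + 29868)/(-461322 - 193) = -129646/(-461515) = -129646*(-1/461515) = 129646/461515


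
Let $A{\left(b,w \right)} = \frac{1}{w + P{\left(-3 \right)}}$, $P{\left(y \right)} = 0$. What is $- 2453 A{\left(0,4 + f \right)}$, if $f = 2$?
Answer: $- \frac{2453}{6} \approx -408.83$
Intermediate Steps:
$A{\left(b,w \right)} = \frac{1}{w}$ ($A{\left(b,w \right)} = \frac{1}{w + 0} = \frac{1}{w}$)
$- 2453 A{\left(0,4 + f \right)} = - \frac{2453}{4 + 2} = - \frac{2453}{6}$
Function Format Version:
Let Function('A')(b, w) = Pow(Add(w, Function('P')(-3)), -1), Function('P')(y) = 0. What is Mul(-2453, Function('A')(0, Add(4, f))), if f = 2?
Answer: Rational(-2453, 6) ≈ -408.83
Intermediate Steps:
Function('A')(b, w) = Pow(w, -1) (Function('A')(b, w) = Pow(Add(w, 0), -1) = Pow(w, -1))
Mul(-2453, Function('A')(0, Add(4, f))) = Mul(-2453, Pow(Add(4, 2), -1)) = Mul(-2453, Pow(6, -1)) = Mul(-2453, Rational(1, 6)) = Rational(-2453, 6)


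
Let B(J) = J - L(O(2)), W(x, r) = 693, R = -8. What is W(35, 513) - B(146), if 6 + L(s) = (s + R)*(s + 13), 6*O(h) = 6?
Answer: 443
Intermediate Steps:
O(h) = 1 (O(h) = (⅙)*6 = 1)
L(s) = -6 + (-8 + s)*(13 + s) (L(s) = -6 + (s - 8)*(s + 13) = -6 + (-8 + s)*(13 + s))
B(J) = 104 + J (B(J) = J - (-110 + 1² + 5*1) = J - (-110 + 1 + 5) = J - 1*(-104) = J + 104 = 104 + J)
W(35, 513) - B(146) = 693 - (104 + 146) = 693 - 1*250 = 693 - 250 = 443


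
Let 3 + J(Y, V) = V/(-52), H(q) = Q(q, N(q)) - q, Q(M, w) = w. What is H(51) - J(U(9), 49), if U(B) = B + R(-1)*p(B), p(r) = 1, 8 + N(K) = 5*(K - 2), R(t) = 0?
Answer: 9877/52 ≈ 189.94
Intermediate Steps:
N(K) = -18 + 5*K (N(K) = -8 + 5*(K - 2) = -8 + 5*(-2 + K) = -8 + (-10 + 5*K) = -18 + 5*K)
U(B) = B (U(B) = B + 0*1 = B + 0 = B)
H(q) = -18 + 4*q (H(q) = (-18 + 5*q) - q = -18 + 4*q)
J(Y, V) = -3 - V/52 (J(Y, V) = -3 + V/(-52) = -3 + V*(-1/52) = -3 - V/52)
H(51) - J(U(9), 49) = (-18 + 4*51) - (-3 - 1/52*49) = (-18 + 204) - (-3 - 49/52) = 186 - 1*(-205/52) = 186 + 205/52 = 9877/52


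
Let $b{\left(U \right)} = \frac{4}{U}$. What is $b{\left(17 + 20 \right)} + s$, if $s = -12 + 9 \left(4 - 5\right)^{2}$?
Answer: $- \frac{107}{37} \approx -2.8919$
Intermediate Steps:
$s = -3$ ($s = -12 + 9 \left(-1\right)^{2} = -12 + 9 \cdot 1 = -12 + 9 = -3$)
$b{\left(17 + 20 \right)} + s = \frac{4}{17 + 20} - 3 = \frac{4}{37} - 3 = - \frac{107}{37}$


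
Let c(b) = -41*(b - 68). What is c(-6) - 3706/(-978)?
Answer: 1485479/489 ≈ 3037.8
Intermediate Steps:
c(b) = 2788 - 41*b (c(b) = -41*(-68 + b) = 2788 - 41*b)
c(-6) - 3706/(-978) = (2788 - 41*(-6)) - 3706/(-978) = (2788 + 246) - 3706*(-1)/978 = 3034 - 1*(-1853/489) = 3034 + 1853/489 = 1485479/489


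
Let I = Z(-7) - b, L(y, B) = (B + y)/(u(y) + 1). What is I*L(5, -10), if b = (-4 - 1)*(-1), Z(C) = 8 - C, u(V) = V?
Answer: -25/3 ≈ -8.3333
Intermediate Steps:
L(y, B) = (B + y)/(1 + y) (L(y, B) = (B + y)/(y + 1) = (B + y)/(1 + y))
b = 5 (b = -5*(-1) = 5)
I = 10 (I = (8 - 1*(-7)) - 1*5 = (8 + 7) - 5 = 15 - 5 = 10)
I*L(5, -10) = 10*((-10 + 5)/(1 + 5)) = 10*(-5/6) = -25/3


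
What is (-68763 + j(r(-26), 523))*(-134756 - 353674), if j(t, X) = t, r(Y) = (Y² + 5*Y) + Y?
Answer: 33331928490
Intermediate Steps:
r(Y) = Y² + 6*Y
(-68763 + j(r(-26), 523))*(-134756 - 353674) = (-68763 - 26*(6 - 26))*(-134756 - 353674) = (-68763 - 26*(-20))*(-488430) = (-68763 + 520)*(-488430) = -68243*(-488430) = 33331928490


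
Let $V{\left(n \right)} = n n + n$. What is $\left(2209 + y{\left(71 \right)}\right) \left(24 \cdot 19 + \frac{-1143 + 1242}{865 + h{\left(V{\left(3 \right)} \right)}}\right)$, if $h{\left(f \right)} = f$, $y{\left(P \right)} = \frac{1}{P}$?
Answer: $\frac{62737725240}{62267} \approx 1.0076 \cdot 10^{6}$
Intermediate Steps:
$V{\left(n \right)} = n + n^{2}$ ($V{\left(n \right)} = n^{2} + n = n + n^{2}$)
$\left(2209 + y{\left(71 \right)}\right) \left(24 \cdot 19 + \frac{-1143 + 1242}{865 + h{\left(V{\left(3 \right)} \right)}}\right) = \left(2209 + \frac{1}{71}\right) \left(24 \cdot 19 + \frac{-1143 + 1242}{865 + 3 \left(1 + 3\right)}\right) = \left(2209 + \frac{1}{71}\right) \left(456 + \frac{99}{865 + 3 \cdot 4}\right) = \frac{156840 \left(456 + \frac{99}{865 + 12}\right)}{71} = \frac{156840 \left(456 + \frac{99}{877}\right)}{71} = \frac{156840}{71} \cdot \frac{400011}{877} = \frac{62737725240}{62267}$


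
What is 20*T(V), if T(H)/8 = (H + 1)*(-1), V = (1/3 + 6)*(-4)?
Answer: 11680/3 ≈ 3893.3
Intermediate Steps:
V = -76/3 (V = (⅓ + 6)*(-4) = (19/3)*(-4) = -76/3 ≈ -25.333)
T(H) = -8 - 8*H (T(H) = 8*((H + 1)*(-1)) = 8*((1 + H)*(-1)) = 8*(-1 - H) = -8 - 8*H)
20*T(V) = 20*(-8 - 8*(-76/3)) = 20*(-8 + 608/3) = 20*(584/3) = 11680/3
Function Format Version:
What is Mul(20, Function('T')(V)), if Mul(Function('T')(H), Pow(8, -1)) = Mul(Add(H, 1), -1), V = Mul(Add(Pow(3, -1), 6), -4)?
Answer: Rational(11680, 3) ≈ 3893.3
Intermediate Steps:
V = Rational(-76, 3) (V = Mul(Add(Rational(1, 3), 6), -4) = Mul(Rational(19, 3), -4) = Rational(-76, 3) ≈ -25.333)
Function('T')(H) = Add(-8, Mul(-8, H)) (Function('T')(H) = Mul(8, Mul(Add(H, 1), -1)) = Mul(8, Mul(Add(1, H), -1)) = Mul(8, Add(-1, Mul(-1, H))) = Add(-8, Mul(-8, H)))
Mul(20, Function('T')(V)) = Mul(20, Add(-8, Mul(-8, Rational(-76, 3)))) = Mul(20, Add(-8, Rational(608, 3))) = Mul(20, Rational(584, 3)) = Rational(11680, 3)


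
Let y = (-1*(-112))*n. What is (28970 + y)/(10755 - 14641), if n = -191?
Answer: -3789/1943 ≈ -1.9501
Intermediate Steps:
y = -21392 (y = -1*(-112)*(-191) = 112*(-191) = -21392)
(28970 + y)/(10755 - 14641) = (28970 - 21392)/(10755 - 14641) = 7578/(-3886) = 7578*(-1/3886) = -3789/1943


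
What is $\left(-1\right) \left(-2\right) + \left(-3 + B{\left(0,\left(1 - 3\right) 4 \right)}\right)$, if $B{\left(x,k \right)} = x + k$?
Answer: $-9$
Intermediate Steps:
$B{\left(x,k \right)} = k + x$
$\left(-1\right) \left(-2\right) + \left(-3 + B{\left(0,\left(1 - 3\right) 4 \right)}\right) = \left(-1\right) \left(-2\right) + \left(-3 + \left(\left(1 - 3\right) 4 + 0\right)\right) = 2 + \left(-3 + \left(\left(-2\right) 4 + 0\right)\right) = 2 + \left(-3 + \left(-8 + 0\right)\right) = 2 - 11 = -9$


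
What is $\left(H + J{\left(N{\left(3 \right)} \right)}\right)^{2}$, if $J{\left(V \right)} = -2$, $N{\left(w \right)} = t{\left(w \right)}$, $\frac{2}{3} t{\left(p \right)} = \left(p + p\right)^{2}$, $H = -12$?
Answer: $196$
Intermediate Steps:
$t{\left(p \right)} = 6 p^{2}$ ($t{\left(p \right)} = \frac{3 \left(p + p\right)^{2}}{2} = \frac{3 \left(2 p\right)^{2}}{2} = \frac{3 \cdot 4 p^{2}}{2} = 6 p^{2}$)
$N{\left(w \right)} = 6 w^{2}$
$\left(H + J{\left(N{\left(3 \right)} \right)}\right)^{2} = \left(-12 - 2\right)^{2} = \left(-14\right)^{2} = 196$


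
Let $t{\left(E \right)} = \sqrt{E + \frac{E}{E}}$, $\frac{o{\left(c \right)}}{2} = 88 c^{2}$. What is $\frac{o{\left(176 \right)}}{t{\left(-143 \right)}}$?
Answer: $- \frac{2725888 i \sqrt{142}}{71} \approx - 4.575 \cdot 10^{5} i$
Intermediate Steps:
$o{\left(c \right)} = 176 c^{2}$ ($o{\left(c \right)} = 2 \cdot 88 c^{2} = 176 c^{2}$)
$t{\left(E \right)} = \sqrt{1 + E}$ ($t{\left(E \right)} = \sqrt{E + 1} = \sqrt{1 + E}$)
$\frac{o{\left(176 \right)}}{t{\left(-143 \right)}} = \frac{176 \cdot 176^{2}}{\sqrt{1 - 143}} = \frac{176 \cdot 30976}{\sqrt{-142}} = \frac{5451776}{i \sqrt{142}} = 5451776 \left(- \frac{i \sqrt{142}}{142}\right) = - \frac{2725888 i \sqrt{142}}{71}$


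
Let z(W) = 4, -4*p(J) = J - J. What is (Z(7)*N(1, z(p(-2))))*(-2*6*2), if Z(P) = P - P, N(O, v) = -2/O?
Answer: 0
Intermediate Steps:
p(J) = 0 (p(J) = -(J - J)/4 = -¼*0 = 0)
Z(P) = 0
(Z(7)*N(1, z(p(-2))))*(-2*6*2) = (0*(-2/1))*(-2*6*2) = (0*(-2*1))*(-12*2) = (0*(-2))*(-24) = 0*(-24) = 0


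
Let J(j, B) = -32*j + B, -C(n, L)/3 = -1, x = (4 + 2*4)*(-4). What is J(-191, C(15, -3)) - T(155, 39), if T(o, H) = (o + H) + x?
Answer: 5969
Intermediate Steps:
x = -48 (x = (4 + 8)*(-4) = 12*(-4) = -48)
C(n, L) = 3 (C(n, L) = -3*(-1) = 3)
T(o, H) = -48 + H + o (T(o, H) = (o + H) - 48 = (H + o) - 48 = -48 + H + o)
J(j, B) = B - 32*j
J(-191, C(15, -3)) - T(155, 39) = (3 - 32*(-191)) - (-48 + 39 + 155) = (3 + 6112) - 1*146 = 6115 - 146 = 5969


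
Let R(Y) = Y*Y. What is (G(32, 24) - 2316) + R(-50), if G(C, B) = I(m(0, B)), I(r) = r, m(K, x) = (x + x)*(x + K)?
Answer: 1336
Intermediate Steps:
R(Y) = Y**2
m(K, x) = 2*x*(K + x) (m(K, x) = (2*x)*(K + x) = 2*x*(K + x))
G(C, B) = 2*B**2 (G(C, B) = 2*B*(0 + B) = 2*B*B = 2*B**2)
(G(32, 24) - 2316) + R(-50) = (2*24**2 - 2316) + (-50)**2 = (2*576 - 2316) + 2500 = (1152 - 2316) + 2500 = -1164 + 2500 = 1336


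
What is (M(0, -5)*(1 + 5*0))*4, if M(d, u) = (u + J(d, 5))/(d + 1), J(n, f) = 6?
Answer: 4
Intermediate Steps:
M(d, u) = (6 + u)/(1 + d) (M(d, u) = (u + 6)/(d + 1) = (6 + u)/(1 + d))
(M(0, -5)*(1 + 5*0))*4 = (((6 - 5)/(1 + 0))*(1 + 5*0))*4 = ((1/1)*(1 + 0))*4 = ((1*1)*1)*4 = (1*1)*4 = 1*4 = 4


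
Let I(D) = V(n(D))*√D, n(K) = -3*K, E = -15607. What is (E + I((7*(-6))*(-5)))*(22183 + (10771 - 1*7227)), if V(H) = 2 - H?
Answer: -401521289 + 16259464*√210 ≈ -1.6590e+8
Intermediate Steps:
I(D) = √D*(2 + 3*D) (I(D) = (2 - (-3)*D)*√D = (2 + 3*D)*√D = √D*(2 + 3*D))
(E + I((7*(-6))*(-5)))*(22183 + (10771 - 1*7227)) = (-15607 + √((7*(-6))*(-5))*(2 + 3*((7*(-6))*(-5))))*(22183 + (10771 - 1*7227)) = (-15607 + √(-42*(-5))*(2 + 3*(-42*(-5))))*(22183 + (10771 - 7227)) = (-15607 + √210*(2 + 3*210))*(22183 + 3544) = (-15607 + √210*(2 + 630))*25727 = (-15607 + √210*632)*25727 = (-15607 + 632*√210)*25727 = -401521289 + 16259464*√210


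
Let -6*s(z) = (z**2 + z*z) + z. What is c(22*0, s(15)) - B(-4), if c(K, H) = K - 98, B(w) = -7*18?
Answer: 28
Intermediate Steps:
B(w) = -126
s(z) = -z**2/3 - z/6 (s(z) = -((z**2 + z*z) + z)/6 = -((z**2 + z**2) + z)/6 = -(2*z**2 + z)/6 = -(z + 2*z**2)/6 = -z**2/3 - z/6)
c(K, H) = -98 + K
c(22*0, s(15)) - B(-4) = (-98 + 22*0) - 1*(-126) = (-98 + 0) + 126 = -98 + 126 = 28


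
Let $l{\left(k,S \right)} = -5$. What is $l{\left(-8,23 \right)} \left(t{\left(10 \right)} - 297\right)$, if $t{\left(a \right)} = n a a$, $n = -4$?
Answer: $3485$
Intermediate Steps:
$t{\left(a \right)} = - 4 a^{2}$ ($t{\left(a \right)} = - 4 a a = - 4 a^{2}$)
$l{\left(-8,23 \right)} \left(t{\left(10 \right)} - 297\right) = - 5 \left(- 4 \cdot 10^{2} - 297\right) = - 5 \left(\left(-4\right) 100 - 297\right) = - 5 \left(-400 - 297\right) = \left(-5\right) \left(-697\right) = 3485$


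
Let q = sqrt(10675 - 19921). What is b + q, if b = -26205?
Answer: -26205 + I*sqrt(9246) ≈ -26205.0 + 96.156*I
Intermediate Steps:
q = I*sqrt(9246) (q = sqrt(-9246) = I*sqrt(9246) ≈ 96.156*I)
b + q = -26205 + I*sqrt(9246)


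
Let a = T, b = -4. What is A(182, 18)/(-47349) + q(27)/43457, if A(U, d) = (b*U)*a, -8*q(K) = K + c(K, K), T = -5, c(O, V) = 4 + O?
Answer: -634107041/8230581972 ≈ -0.077043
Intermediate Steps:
a = -5
q(K) = -1/2 - K/4 (q(K) = -(K + (4 + K))/8 = -(4 + 2*K)/8 = -1/2 - K/4)
A(U, d) = 20*U (A(U, d) = -4*U*(-5) = 20*U)
A(182, 18)/(-47349) + q(27)/43457 = (20*182)/(-47349) + (-1/2 - 1/4*27)/43457 = 3640*(-1/47349) + (-1/2 - 27/4)*(1/43457) = -3640/47349 - 29/4*1/43457 = -3640/47349 - 29/173828 = -634107041/8230581972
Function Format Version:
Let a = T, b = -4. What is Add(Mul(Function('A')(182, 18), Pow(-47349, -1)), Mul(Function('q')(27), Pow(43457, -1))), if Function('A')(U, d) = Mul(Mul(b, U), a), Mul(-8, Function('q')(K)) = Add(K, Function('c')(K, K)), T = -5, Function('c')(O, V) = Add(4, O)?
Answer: Rational(-634107041, 8230581972) ≈ -0.077043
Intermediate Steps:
a = -5
Function('q')(K) = Add(Rational(-1, 2), Mul(Rational(-1, 4), K)) (Function('q')(K) = Mul(Rational(-1, 8), Add(K, Add(4, K))) = Mul(Rational(-1, 8), Add(4, Mul(2, K))) = Add(Rational(-1, 2), Mul(Rational(-1, 4), K)))
Function('A')(U, d) = Mul(20, U) (Function('A')(U, d) = Mul(Mul(-4, U), -5) = Mul(20, U))
Add(Mul(Function('A')(182, 18), Pow(-47349, -1)), Mul(Function('q')(27), Pow(43457, -1))) = Add(Mul(Mul(20, 182), Pow(-47349, -1)), Mul(Add(Rational(-1, 2), Mul(Rational(-1, 4), 27)), Pow(43457, -1))) = Add(Mul(3640, Rational(-1, 47349)), Mul(Add(Rational(-1, 2), Rational(-27, 4)), Rational(1, 43457))) = Add(Rational(-3640, 47349), Mul(Rational(-29, 4), Rational(1, 43457))) = Add(Rational(-3640, 47349), Rational(-29, 173828)) = Rational(-634107041, 8230581972)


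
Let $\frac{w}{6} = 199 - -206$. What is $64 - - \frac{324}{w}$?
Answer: $\frac{962}{15} \approx 64.133$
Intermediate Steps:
$w = 2430$ ($w = 6 \left(199 - -206\right) = 6 \left(199 + 206\right) = 6 \cdot 405 = 2430$)
$64 - - \frac{324}{w} = 64 - - \frac{324}{2430} = 64 - \left(-324\right) \frac{1}{2430} = 64 - - \frac{2}{15} = 64 + \frac{2}{15} = \frac{962}{15}$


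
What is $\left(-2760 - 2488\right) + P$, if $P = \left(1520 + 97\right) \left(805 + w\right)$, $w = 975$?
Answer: $2873012$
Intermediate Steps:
$P = 2878260$ ($P = \left(1520 + 97\right) \left(805 + 975\right) = 1617 \cdot 1780 = 2878260$)
$\left(-2760 - 2488\right) + P = \left(-2760 - 2488\right) + 2878260 = -5248 + 2878260 = 2873012$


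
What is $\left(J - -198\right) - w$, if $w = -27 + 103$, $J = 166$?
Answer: $288$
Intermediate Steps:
$w = 76$
$\left(J - -198\right) - w = \left(166 - -198\right) - 76 = \left(166 + 198\right) - 76 = 364 - 76 = 288$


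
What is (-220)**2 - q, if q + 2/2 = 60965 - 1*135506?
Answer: 122942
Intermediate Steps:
q = -74542 (q = -1 + (60965 - 1*135506) = -1 + (60965 - 135506) = -1 - 74541 = -74542)
(-220)**2 - q = (-220)**2 - 1*(-74542) = 48400 + 74542 = 122942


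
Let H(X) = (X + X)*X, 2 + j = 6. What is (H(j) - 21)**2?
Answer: 121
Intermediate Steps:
j = 4 (j = -2 + 6 = 4)
H(X) = 2*X**2 (H(X) = (2*X)*X = 2*X**2)
(H(j) - 21)**2 = (2*4**2 - 21)**2 = (2*16 - 21)**2 = (32 - 21)**2 = 11**2 = 121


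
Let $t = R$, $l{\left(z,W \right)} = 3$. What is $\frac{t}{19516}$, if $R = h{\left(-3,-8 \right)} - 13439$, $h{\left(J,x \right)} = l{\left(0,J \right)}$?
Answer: $- \frac{3359}{4879} \approx -0.68846$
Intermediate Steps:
$h{\left(J,x \right)} = 3$
$R = -13436$ ($R = 3 - 13439 = -13436$)
$t = -13436$
$\frac{t}{19516} = - \frac{13436}{19516} = \left(-13436\right) \frac{1}{19516} = - \frac{3359}{4879}$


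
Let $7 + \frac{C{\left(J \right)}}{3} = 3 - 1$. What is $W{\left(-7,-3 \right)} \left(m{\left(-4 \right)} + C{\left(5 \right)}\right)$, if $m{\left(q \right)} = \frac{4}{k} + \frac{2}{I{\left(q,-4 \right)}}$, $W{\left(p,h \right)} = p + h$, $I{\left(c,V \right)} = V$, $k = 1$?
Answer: $115$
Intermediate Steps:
$C{\left(J \right)} = -15$ ($C{\left(J \right)} = -21 + 3 \left(3 - 1\right) = -21 + 3 \cdot 2 = -21 + 6 = -15$)
$W{\left(p,h \right)} = h + p$
$m{\left(q \right)} = \frac{7}{2}$ ($m{\left(q \right)} = \frac{4}{1} + \frac{2}{-4} = 4 \cdot 1 + 2 \left(- \frac{1}{4}\right) = 4 - \frac{1}{2} = \frac{7}{2}$)
$W{\left(-7,-3 \right)} \left(m{\left(-4 \right)} + C{\left(5 \right)}\right) = \left(-3 - 7\right) \left(\frac{7}{2} - 15\right) = \left(-10\right) \left(- \frac{23}{2}\right) = 115$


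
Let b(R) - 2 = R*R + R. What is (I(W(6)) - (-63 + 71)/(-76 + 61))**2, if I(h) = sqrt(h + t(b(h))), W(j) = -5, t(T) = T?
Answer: 3889/225 + 16*sqrt(17)/15 ≈ 21.682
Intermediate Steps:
b(R) = 2 + R + R**2 (b(R) = 2 + (R*R + R) = 2 + (R**2 + R) = 2 + (R + R**2) = 2 + R + R**2)
I(h) = sqrt(2 + h**2 + 2*h) (I(h) = sqrt(h + (2 + h + h**2)) = sqrt(2 + h**2 + 2*h))
(I(W(6)) - (-63 + 71)/(-76 + 61))**2 = (sqrt(2 + (-5)**2 + 2*(-5)) - (-63 + 71)/(-76 + 61))**2 = (sqrt(2 + 25 - 10) - 8/(-15))**2 = (sqrt(17) - 8*(-1)/15)**2 = (sqrt(17) - 1*(-8/15))**2 = (sqrt(17) + 8/15)**2 = (8/15 + sqrt(17))**2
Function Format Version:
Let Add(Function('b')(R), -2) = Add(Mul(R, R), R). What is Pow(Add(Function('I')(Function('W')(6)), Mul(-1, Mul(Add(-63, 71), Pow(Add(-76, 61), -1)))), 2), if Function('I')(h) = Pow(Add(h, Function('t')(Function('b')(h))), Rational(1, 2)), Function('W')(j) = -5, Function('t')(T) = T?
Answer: Add(Rational(3889, 225), Mul(Rational(16, 15), Pow(17, Rational(1, 2)))) ≈ 21.682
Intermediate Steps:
Function('b')(R) = Add(2, R, Pow(R, 2)) (Function('b')(R) = Add(2, Add(Mul(R, R), R)) = Add(2, Add(Pow(R, 2), R)) = Add(2, Add(R, Pow(R, 2))) = Add(2, R, Pow(R, 2)))
Function('I')(h) = Pow(Add(2, Pow(h, 2), Mul(2, h)), Rational(1, 2)) (Function('I')(h) = Pow(Add(h, Add(2, h, Pow(h, 2))), Rational(1, 2)) = Pow(Add(2, Pow(h, 2), Mul(2, h)), Rational(1, 2)))
Pow(Add(Function('I')(Function('W')(6)), Mul(-1, Mul(Add(-63, 71), Pow(Add(-76, 61), -1)))), 2) = Pow(Add(Pow(Add(2, Pow(-5, 2), Mul(2, -5)), Rational(1, 2)), Mul(-1, Mul(Add(-63, 71), Pow(Add(-76, 61), -1)))), 2) = Pow(Add(Pow(Add(2, 25, -10), Rational(1, 2)), Mul(-1, Mul(8, Pow(-15, -1)))), 2) = Pow(Add(Pow(17, Rational(1, 2)), Mul(-1, Mul(8, Rational(-1, 15)))), 2) = Pow(Add(Pow(17, Rational(1, 2)), Mul(-1, Rational(-8, 15))), 2) = Pow(Add(Pow(17, Rational(1, 2)), Rational(8, 15)), 2) = Pow(Add(Rational(8, 15), Pow(17, Rational(1, 2))), 2)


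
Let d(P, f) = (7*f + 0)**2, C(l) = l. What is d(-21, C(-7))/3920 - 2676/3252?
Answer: -4561/21680 ≈ -0.21038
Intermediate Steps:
d(P, f) = 49*f**2 (d(P, f) = (7*f)**2 = 49*f**2)
d(-21, C(-7))/3920 - 2676/3252 = (49*(-7)**2)/3920 - 2676/3252 = (49*49)*(1/3920) - 2676*1/3252 = 2401*(1/3920) - 223/271 = 49/80 - 223/271 = -4561/21680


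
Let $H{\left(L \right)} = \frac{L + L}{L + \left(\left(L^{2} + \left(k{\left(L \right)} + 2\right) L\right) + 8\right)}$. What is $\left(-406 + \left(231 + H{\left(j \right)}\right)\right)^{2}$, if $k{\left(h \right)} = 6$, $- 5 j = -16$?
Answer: $\frac{660747025}{21609} \approx 30577.0$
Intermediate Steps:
$j = \frac{16}{5}$ ($j = \left(- \frac{1}{5}\right) \left(-16\right) = \frac{16}{5} \approx 3.2$)
$H{\left(L \right)} = \frac{2 L}{8 + L^{2} + 9 L}$ ($H{\left(L \right)} = \frac{L + L}{L + \left(\left(L^{2} + \left(6 + 2\right) L\right) + 8\right)} = \frac{2 L}{L + \left(\left(L^{2} + 8 L\right) + 8\right)} = \frac{2 L}{L + \left(8 + L^{2} + 8 L\right)} = \frac{2 L}{8 + L^{2} + 9 L}$)
$\left(-406 + \left(231 + H{\left(j \right)}\right)\right)^{2} = \left(-406 + \left(231 + 2 \cdot \frac{16}{5} \frac{1}{8 + \left(\frac{16}{5}\right)^{2} + 9 \cdot \frac{16}{5}}\right)\right)^{2} = \left(-406 + \left(231 + 2 \cdot \frac{16}{5} \frac{1}{8 + \frac{256}{25} + \frac{144}{5}}\right)\right)^{2} = \left(-406 + \left(231 + 2 \cdot \frac{16}{5} \frac{1}{\frac{1176}{25}}\right)\right)^{2} = \left(-406 + \left(231 + 2 \cdot \frac{16}{5} \cdot \frac{25}{1176}\right)\right)^{2} = \left(-406 + \left(231 + \frac{20}{147}\right)\right)^{2} = \left(-406 + \frac{33977}{147}\right)^{2} = \left(- \frac{25705}{147}\right)^{2} = \frac{660747025}{21609}$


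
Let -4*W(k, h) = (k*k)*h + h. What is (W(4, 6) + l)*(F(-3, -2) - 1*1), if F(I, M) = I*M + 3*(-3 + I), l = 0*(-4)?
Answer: 663/2 ≈ 331.50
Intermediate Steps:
l = 0
F(I, M) = -9 + 3*I + I*M (F(I, M) = I*M + (-9 + 3*I) = -9 + 3*I + I*M)
W(k, h) = -h/4 - h*k²/4 (W(k, h) = -((k*k)*h + h)/4 = -(k²*h + h)/4 = -(h*k² + h)/4 = -(h + h*k²)/4 = -h/4 - h*k²/4)
(W(4, 6) + l)*(F(-3, -2) - 1*1) = (-¼*6*(1 + 4²) + 0)*((-9 + 3*(-3) - 3*(-2)) - 1*1) = (-¼*6*(1 + 16) + 0)*((-9 - 9 + 6) - 1) = (-¼*6*17 + 0)*(-12 - 1) = (-51/2 + 0)*(-13) = -51/2*(-13) = 663/2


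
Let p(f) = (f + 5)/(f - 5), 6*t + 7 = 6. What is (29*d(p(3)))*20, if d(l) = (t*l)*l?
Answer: -4640/3 ≈ -1546.7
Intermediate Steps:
t = -⅙ (t = -7/6 + (⅙)*6 = -7/6 + 1 = -⅙ ≈ -0.16667)
p(f) = (5 + f)/(-5 + f)
d(l) = -l²/6 (d(l) = (-l/6)*l = -l²/6)
(29*d(p(3)))*20 = (29*(-(5 + 3)²/(-5 + 3)²/6))*20 = (29*(-(8/(-2))²/6))*20 = (29*(-(-½*8)²/6))*20 = (29*(-⅙*(-4)²))*20 = (29*(-⅙*16))*20 = (29*(-8/3))*20 = -232/3*20 = -4640/3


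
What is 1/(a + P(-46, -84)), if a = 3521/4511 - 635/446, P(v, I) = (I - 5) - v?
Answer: -2011906/87806077 ≈ -0.022913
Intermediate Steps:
P(v, I) = -5 + I - v (P(v, I) = (-5 + I) - v = -5 + I - v)
a = -1294119/2011906 (a = 3521*(1/4511) - 635*1/446 = 3521/4511 - 635/446 = -1294119/2011906 ≈ -0.64323)
1/(a + P(-46, -84)) = 1/(-1294119/2011906 + (-5 - 84 - 1*(-46))) = 1/(-1294119/2011906 + (-5 - 84 + 46)) = 1/(-1294119/2011906 - 43) = 1/(-87806077/2011906) = -2011906/87806077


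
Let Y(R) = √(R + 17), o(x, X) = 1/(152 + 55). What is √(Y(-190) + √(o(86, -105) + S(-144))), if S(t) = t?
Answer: √69*√I*√(√685561 + 69*√173)/69 ≈ 3.5463 + 3.5463*I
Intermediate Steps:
o(x, X) = 1/207
Y(R) = √(17 + R)
√(Y(-190) + √(o(86, -105) + S(-144))) = √(√(17 - 190) + √(1/207 - 144)) = √(√(-173) + √(-29807/207)) = √(I*√173 + I*√685561/69)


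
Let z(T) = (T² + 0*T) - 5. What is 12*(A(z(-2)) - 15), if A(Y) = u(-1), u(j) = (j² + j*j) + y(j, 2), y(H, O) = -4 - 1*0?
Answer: -204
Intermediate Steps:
y(H, O) = -4 (y(H, O) = -4 + 0 = -4)
z(T) = -5 + T² (z(T) = (T² + 0) - 5 = T² - 5 = -5 + T²)
u(j) = -4 + 2*j² (u(j) = (j² + j*j) - 4 = (j² + j²) - 4 = 2*j² - 4 = -4 + 2*j²)
A(Y) = -2 (A(Y) = -4 + 2*(-1)² = -4 + 2*1 = -4 + 2 = -2)
12*(A(z(-2)) - 15) = 12*(-2 - 15) = 12*(-17) = -204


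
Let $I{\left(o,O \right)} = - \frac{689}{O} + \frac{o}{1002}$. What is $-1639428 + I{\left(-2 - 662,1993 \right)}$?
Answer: $- \frac{1636958388869}{998493} \approx -1.6394 \cdot 10^{6}$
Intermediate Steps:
$I{\left(o,O \right)} = - \frac{689}{O} + \frac{o}{1002}$ ($I{\left(o,O \right)} = - \frac{689}{O} + o \frac{1}{1002} = - \frac{689}{O} + \frac{o}{1002}$)
$-1639428 + I{\left(-2 - 662,1993 \right)} = -1639428 + \left(- \frac{689}{1993} + \frac{-2 - 662}{1002}\right) = -1639428 + \left(\left(-689\right) \frac{1}{1993} + \frac{-2 - 662}{1002}\right) = -1639428 + \left(- \frac{689}{1993} + \frac{1}{1002} \left(-664\right)\right) = -1639428 - \frac{1006865}{998493} = - \frac{1636958388869}{998493}$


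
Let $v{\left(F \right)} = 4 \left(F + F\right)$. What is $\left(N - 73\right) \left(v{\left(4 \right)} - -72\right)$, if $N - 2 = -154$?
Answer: $-23400$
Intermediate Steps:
$v{\left(F \right)} = 8 F$ ($v{\left(F \right)} = 4 \cdot 2 F = 8 F$)
$N = -152$ ($N = 2 - 154 = -152$)
$\left(N - 73\right) \left(v{\left(4 \right)} - -72\right) = \left(-152 - 73\right) \left(8 \cdot 4 - -72\right) = - 225 \left(32 + 72\right) = \left(-225\right) 104 = -23400$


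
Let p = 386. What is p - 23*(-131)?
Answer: 3399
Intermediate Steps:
p - 23*(-131) = 386 - 23*(-131) = 386 + 3013 = 3399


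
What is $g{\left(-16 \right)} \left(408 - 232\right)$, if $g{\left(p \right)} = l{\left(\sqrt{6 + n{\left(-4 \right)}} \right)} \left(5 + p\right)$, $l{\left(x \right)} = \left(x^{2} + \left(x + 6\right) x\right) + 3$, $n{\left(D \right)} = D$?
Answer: $-13552 - 11616 \sqrt{2} \approx -29980.0$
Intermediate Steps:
$l{\left(x \right)} = 3 + x^{2} + x \left(6 + x\right)$ ($l{\left(x \right)} = \left(x^{2} + \left(6 + x\right) x\right) + 3 = \left(x^{2} + x \left(6 + x\right)\right) + 3 = 3 + x^{2} + x \left(6 + x\right)$)
$g{\left(p \right)} = \left(5 + p\right) \left(7 + 6 \sqrt{2}\right)$ ($g{\left(p \right)} = \left(3 + 2 \left(\sqrt{6 - 4}\right)^{2} + 6 \sqrt{6 - 4}\right) \left(5 + p\right) = \left(3 + 2 \left(\sqrt{2}\right)^{2} + 6 \sqrt{2}\right) \left(5 + p\right) = \left(3 + 2 \cdot 2 + 6 \sqrt{2}\right) \left(5 + p\right) = \left(3 + 4 + 6 \sqrt{2}\right) \left(5 + p\right) = \left(7 + 6 \sqrt{2}\right) \left(5 + p\right) = \left(5 + p\right) \left(7 + 6 \sqrt{2}\right)$)
$g{\left(-16 \right)} \left(408 - 232\right) = \left(5 - 16\right) \left(7 + 6 \sqrt{2}\right) \left(408 - 232\right) = - 11 \left(7 + 6 \sqrt{2}\right) 176 = \left(-77 - 66 \sqrt{2}\right) 176 = -13552 - 11616 \sqrt{2}$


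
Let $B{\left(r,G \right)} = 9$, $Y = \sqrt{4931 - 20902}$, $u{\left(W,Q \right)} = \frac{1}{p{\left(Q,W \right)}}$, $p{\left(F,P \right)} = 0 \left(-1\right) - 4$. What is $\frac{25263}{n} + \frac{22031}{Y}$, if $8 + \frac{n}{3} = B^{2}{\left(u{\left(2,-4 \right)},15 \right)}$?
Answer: $\frac{8421}{73} - \frac{22031 i \sqrt{15971}}{15971} \approx 115.36 - 174.33 i$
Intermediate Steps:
$p{\left(F,P \right)} = -4$ ($p{\left(F,P \right)} = 0 - 4 = -4$)
$u{\left(W,Q \right)} = - \frac{1}{4}$ ($u{\left(W,Q \right)} = \frac{1}{-4} = - \frac{1}{4}$)
$Y = i \sqrt{15971}$ ($Y = \sqrt{-15971} = i \sqrt{15971} \approx 126.38 i$)
$n = 219$ ($n = -24 + 3 \cdot 9^{2} = -24 + 3 \cdot 81 = -24 + 243 = 219$)
$\frac{25263}{n} + \frac{22031}{Y} = \frac{25263}{219} + \frac{22031}{i \sqrt{15971}} = 25263 \cdot \frac{1}{219} + 22031 \left(- \frac{i \sqrt{15971}}{15971}\right) = \frac{8421}{73} - \frac{22031 i \sqrt{15971}}{15971}$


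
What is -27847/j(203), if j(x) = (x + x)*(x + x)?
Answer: -27847/164836 ≈ -0.16894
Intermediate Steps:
j(x) = 4*x**2 (j(x) = (2*x)*(2*x) = 4*x**2)
-27847/j(203) = -27847/(4*203**2) = -27847/(4*41209) = -27847/164836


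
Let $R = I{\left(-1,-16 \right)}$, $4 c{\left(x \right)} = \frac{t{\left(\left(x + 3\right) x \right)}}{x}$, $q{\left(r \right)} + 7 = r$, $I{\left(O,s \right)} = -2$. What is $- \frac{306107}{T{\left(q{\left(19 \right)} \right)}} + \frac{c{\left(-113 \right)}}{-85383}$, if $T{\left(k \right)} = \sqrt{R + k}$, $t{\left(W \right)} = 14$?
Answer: $\frac{7}{19296558} - \frac{306107 \sqrt{10}}{10} \approx -96800.0$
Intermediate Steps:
$q{\left(r \right)} = -7 + r$
$c{\left(x \right)} = \frac{7}{2 x}$ ($c{\left(x \right)} = \frac{14 \frac{1}{x}}{4} = \frac{7}{2 x}$)
$R = -2$
$T{\left(k \right)} = \sqrt{-2 + k}$
$- \frac{306107}{T{\left(q{\left(19 \right)} \right)}} + \frac{c{\left(-113 \right)}}{-85383} = - \frac{306107}{\sqrt{-2 + \left(-7 + 19\right)}} + \frac{\frac{7}{2} \frac{1}{-113}}{-85383} = - \frac{306107}{\sqrt{-2 + 12}} + \frac{7}{2} \left(- \frac{1}{113}\right) \left(- \frac{1}{85383}\right) = - \frac{306107}{\sqrt{10}} - - \frac{7}{19296558} = - 306107 \frac{\sqrt{10}}{10} + \frac{7}{19296558} = - \frac{306107 \sqrt{10}}{10} + \frac{7}{19296558} = \frac{7}{19296558} - \frac{306107 \sqrt{10}}{10}$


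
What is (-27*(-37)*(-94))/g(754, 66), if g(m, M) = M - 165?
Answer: 10434/11 ≈ 948.54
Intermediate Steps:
g(m, M) = -165 + M
(-27*(-37)*(-94))/g(754, 66) = (-27*(-37)*(-94))/(-165 + 66) = (999*(-94))/(-99) = -93906*(-1/99) = 10434/11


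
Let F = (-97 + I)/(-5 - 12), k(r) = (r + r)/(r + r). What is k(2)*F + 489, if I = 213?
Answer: 8197/17 ≈ 482.18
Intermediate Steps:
k(r) = 1 (k(r) = (2*r)/((2*r)) = (2*r)*(1/(2*r)) = 1)
F = -116/17 (F = (-97 + 213)/(-5 - 12) = 116/(-17) = 116*(-1/17) = -116/17 ≈ -6.8235)
k(2)*F + 489 = 1*(-116/17) + 489 = -116/17 + 489 = 8197/17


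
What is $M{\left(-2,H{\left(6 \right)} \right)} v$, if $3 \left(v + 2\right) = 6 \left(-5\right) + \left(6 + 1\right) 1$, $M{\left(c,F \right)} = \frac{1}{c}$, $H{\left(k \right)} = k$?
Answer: $\frac{29}{6} \approx 4.8333$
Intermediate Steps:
$v = - \frac{29}{3}$ ($v = -2 + \frac{6 \left(-5\right) + \left(6 + 1\right) 1}{3} = -2 + \frac{-30 + 7 \cdot 1}{3} = -2 + \frac{-30 + 7}{3} = -2 + \frac{1}{3} \left(-23\right) = -2 - \frac{23}{3} = - \frac{29}{3} \approx -9.6667$)
$M{\left(-2,H{\left(6 \right)} \right)} v = \frac{1}{-2} \left(- \frac{29}{3}\right) = \left(- \frac{1}{2}\right) \left(- \frac{29}{3}\right) = \frac{29}{6}$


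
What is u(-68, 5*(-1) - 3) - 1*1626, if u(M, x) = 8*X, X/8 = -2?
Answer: -1754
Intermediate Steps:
X = -16 (X = 8*(-2) = -16)
u(M, x) = -128 (u(M, x) = 8*(-16) = -128)
u(-68, 5*(-1) - 3) - 1*1626 = -128 - 1*1626 = -128 - 1626 = -1754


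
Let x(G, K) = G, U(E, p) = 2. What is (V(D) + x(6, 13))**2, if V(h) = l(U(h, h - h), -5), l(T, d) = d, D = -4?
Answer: 1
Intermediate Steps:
V(h) = -5
(V(D) + x(6, 13))**2 = (-5 + 6)**2 = 1**2 = 1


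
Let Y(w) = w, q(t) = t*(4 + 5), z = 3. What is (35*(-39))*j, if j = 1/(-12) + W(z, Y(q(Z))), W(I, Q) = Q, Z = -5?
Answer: 246155/4 ≈ 61539.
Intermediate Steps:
q(t) = 9*t (q(t) = t*9 = 9*t)
j = -541/12 (j = 1/(-12) + 9*(-5) = -1/12 - 45 = -541/12 ≈ -45.083)
(35*(-39))*j = (35*(-39))*(-541/12) = -1365*(-541/12) = 246155/4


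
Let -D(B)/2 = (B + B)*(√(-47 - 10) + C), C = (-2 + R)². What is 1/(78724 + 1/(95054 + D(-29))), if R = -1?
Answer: 242354263874534/19079097071780554267 + 116*I*√57/57237291215341662801 ≈ 1.2703e-5 + 1.5301e-17*I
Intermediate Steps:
C = 9 (C = (-2 - 1)² = (-3)² = 9)
D(B) = -4*B*(9 + I*√57) (D(B) = -2*(B + B)*(√(-47 - 10) + 9) = -2*2*B*(√(-57) + 9) = -2*2*B*(I*√57 + 9) = -2*2*B*(9 + I*√57) = -4*B*(9 + I*√57))
1/(78724 + 1/(95054 + D(-29))) = 1/(78724 + 1/(95054 - 4*(-29)*(9 + I*√57))) = 1/(78724 + 1/(95054 + (1044 + 116*I*√57))) = 1/(78724 + 1/(96098 + 116*I*√57))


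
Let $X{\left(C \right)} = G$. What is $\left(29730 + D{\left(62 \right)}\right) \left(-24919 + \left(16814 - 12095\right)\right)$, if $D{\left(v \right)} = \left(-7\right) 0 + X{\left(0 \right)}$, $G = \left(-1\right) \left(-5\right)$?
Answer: $-600647000$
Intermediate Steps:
$G = 5$
$X{\left(C \right)} = 5$
$D{\left(v \right)} = 5$ ($D{\left(v \right)} = \left(-7\right) 0 + 5 = 0 + 5 = 5$)
$\left(29730 + D{\left(62 \right)}\right) \left(-24919 + \left(16814 - 12095\right)\right) = \left(29730 + 5\right) \left(-24919 + \left(16814 - 12095\right)\right) = 29735 \left(-24919 + \left(16814 - 12095\right)\right) = 29735 \left(-24919 + 4719\right) = 29735 \left(-20200\right) = -600647000$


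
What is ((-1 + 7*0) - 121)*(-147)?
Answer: 17934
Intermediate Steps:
((-1 + 7*0) - 121)*(-147) = ((-1 + 0) - 121)*(-147) = (-1 - 121)*(-147) = -122*(-147) = 17934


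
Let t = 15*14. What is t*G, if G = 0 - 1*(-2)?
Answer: 420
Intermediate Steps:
t = 210
G = 2 (G = 0 + 2 = 2)
t*G = 210*2 = 420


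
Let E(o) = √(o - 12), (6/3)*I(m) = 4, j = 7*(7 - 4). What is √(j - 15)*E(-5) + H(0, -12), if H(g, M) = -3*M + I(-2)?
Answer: 38 + I*√102 ≈ 38.0 + 10.1*I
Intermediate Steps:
j = 21 (j = 7*3 = 21)
I(m) = 2 (I(m) = (½)*4 = 2)
E(o) = √(-12 + o)
H(g, M) = 2 - 3*M (H(g, M) = -3*M + 2 = 2 - 3*M)
√(j - 15)*E(-5) + H(0, -12) = √(21 - 15)*√(-12 - 5) + (2 - 3*(-12)) = √6*√(-17) + (2 + 36) = √6*(I*√17) + 38 = I*√102 + 38 = 38 + I*√102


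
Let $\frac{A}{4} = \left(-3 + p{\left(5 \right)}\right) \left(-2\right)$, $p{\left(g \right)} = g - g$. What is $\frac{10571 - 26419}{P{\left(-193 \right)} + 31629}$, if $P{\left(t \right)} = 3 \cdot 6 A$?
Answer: $- \frac{15848}{32061} \approx -0.49431$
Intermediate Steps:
$p{\left(g \right)} = 0$
$A = 24$ ($A = 4 \left(-3 + 0\right) \left(-2\right) = 4 \left(\left(-3\right) \left(-2\right)\right) = 4 \cdot 6 = 24$)
$P{\left(t \right)} = 432$ ($P{\left(t \right)} = 3 \cdot 6 \cdot 24 = 18 \cdot 24 = 432$)
$\frac{10571 - 26419}{P{\left(-193 \right)} + 31629} = \frac{10571 - 26419}{432 + 31629} = - \frac{15848}{32061}$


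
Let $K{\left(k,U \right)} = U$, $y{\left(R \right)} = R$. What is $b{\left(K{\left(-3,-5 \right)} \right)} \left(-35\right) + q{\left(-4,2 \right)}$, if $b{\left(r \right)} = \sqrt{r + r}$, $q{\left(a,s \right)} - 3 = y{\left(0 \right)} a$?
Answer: $3 - 35 i \sqrt{10} \approx 3.0 - 110.68 i$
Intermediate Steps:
$q{\left(a,s \right)} = 3$ ($q{\left(a,s \right)} = 3 + 0 a = 3 + 0 = 3$)
$b{\left(r \right)} = \sqrt{2} \sqrt{r}$ ($b{\left(r \right)} = \sqrt{2 r} = \sqrt{2} \sqrt{r}$)
$b{\left(K{\left(-3,-5 \right)} \right)} \left(-35\right) + q{\left(-4,2 \right)} = \sqrt{2} \sqrt{-5} \left(-35\right) + 3 = \sqrt{2} i \sqrt{5} \left(-35\right) + 3 = i \sqrt{10} \left(-35\right) + 3 = - 35 i \sqrt{10} + 3 = 3 - 35 i \sqrt{10}$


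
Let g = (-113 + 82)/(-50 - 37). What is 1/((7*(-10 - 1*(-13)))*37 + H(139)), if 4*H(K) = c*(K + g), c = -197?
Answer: -87/529508 ≈ -0.00016430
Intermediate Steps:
g = 31/87 (g = -31/(-87) = -31*(-1/87) = 31/87 ≈ 0.35632)
H(K) = -6107/348 - 197*K/4 (H(K) = (-197*(K + 31/87))/4 = (-197*(31/87 + K))/4 = (-6107/87 - 197*K)/4 = -6107/348 - 197*K/4)
1/((7*(-10 - 1*(-13)))*37 + H(139)) = 1/((7*(-10 - 1*(-13)))*37 + (-6107/348 - 197/4*139)) = 1/((7*(-10 + 13))*37 + (-6107/348 - 27383/4)) = 1/((7*3)*37 - 597107/87) = 1/(21*37 - 597107/87) = 1/(777 - 597107/87) = 1/(-529508/87) = -87/529508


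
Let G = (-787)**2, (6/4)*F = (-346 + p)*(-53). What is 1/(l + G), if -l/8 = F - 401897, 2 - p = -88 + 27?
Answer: 3/11263651 ≈ 2.6634e-7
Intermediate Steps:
p = 63 (p = 2 - (-88 + 27) = 2 - 1*(-61) = 2 + 61 = 63)
F = 29998/3 (F = 2*((-346 + 63)*(-53))/3 = 2*(-283*(-53))/3 = (2/3)*14999 = 29998/3 ≈ 9999.3)
l = 9405544/3 (l = -8*(29998/3 - 401897) = -8*(-1175693/3) = 9405544/3 ≈ 3.1352e+6)
G = 619369
1/(l + G) = 1/(9405544/3 + 619369) = 1/(11263651/3) = 3/11263651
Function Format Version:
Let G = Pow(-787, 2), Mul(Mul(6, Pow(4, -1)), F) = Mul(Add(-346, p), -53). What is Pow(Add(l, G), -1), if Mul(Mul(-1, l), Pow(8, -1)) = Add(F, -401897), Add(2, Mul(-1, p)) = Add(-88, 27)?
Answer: Rational(3, 11263651) ≈ 2.6634e-7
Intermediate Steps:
p = 63 (p = Add(2, Mul(-1, Add(-88, 27))) = Add(2, Mul(-1, -61)) = Add(2, 61) = 63)
F = Rational(29998, 3) (F = Mul(Rational(2, 3), Mul(Add(-346, 63), -53)) = Mul(Rational(2, 3), Mul(-283, -53)) = Mul(Rational(2, 3), 14999) = Rational(29998, 3) ≈ 9999.3)
l = Rational(9405544, 3) (l = Mul(-8, Add(Rational(29998, 3), -401897)) = Mul(-8, Rational(-1175693, 3)) = Rational(9405544, 3) ≈ 3.1352e+6)
G = 619369
Pow(Add(l, G), -1) = Pow(Add(Rational(9405544, 3), 619369), -1) = Pow(Rational(11263651, 3), -1) = Rational(3, 11263651)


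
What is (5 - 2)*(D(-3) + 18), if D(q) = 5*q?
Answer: 9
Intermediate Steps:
(5 - 2)*(D(-3) + 18) = (5 - 2)*(5*(-3) + 18) = 3*(-15 + 18) = 3*3 = 9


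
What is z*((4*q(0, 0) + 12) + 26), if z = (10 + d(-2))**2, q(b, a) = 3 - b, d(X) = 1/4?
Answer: 42025/8 ≈ 5253.1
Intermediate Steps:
d(X) = 1/4
z = 1681/16 (z = (10 + 1/4)**2 = (41/4)**2 = 1681/16 ≈ 105.06)
z*((4*q(0, 0) + 12) + 26) = 1681*((4*(3 - 1*0) + 12) + 26)/16 = 1681*((4*(3 + 0) + 12) + 26)/16 = 1681*((4*3 + 12) + 26)/16 = 1681*((12 + 12) + 26)/16 = 1681*(24 + 26)/16 = (1681/16)*50 = 42025/8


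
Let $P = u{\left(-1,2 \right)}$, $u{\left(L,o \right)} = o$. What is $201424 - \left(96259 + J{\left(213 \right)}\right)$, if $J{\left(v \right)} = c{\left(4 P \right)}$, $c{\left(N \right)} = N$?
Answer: $105157$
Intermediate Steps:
$P = 2$
$J{\left(v \right)} = 8$ ($J{\left(v \right)} = 4 \cdot 2 = 8$)
$201424 - \left(96259 + J{\left(213 \right)}\right) = 201424 + \left(\left(10324 - 106583\right) - 8\right) = 201424 - 96267 = 105157$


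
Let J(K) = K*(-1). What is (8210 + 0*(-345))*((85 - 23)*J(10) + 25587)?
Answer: 204979070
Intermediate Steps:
J(K) = -K
(8210 + 0*(-345))*((85 - 23)*J(10) + 25587) = (8210 + 0*(-345))*((85 - 23)*(-1*10) + 25587) = (8210 + 0)*(62*(-10) + 25587) = 8210*(-620 + 25587) = 8210*24967 = 204979070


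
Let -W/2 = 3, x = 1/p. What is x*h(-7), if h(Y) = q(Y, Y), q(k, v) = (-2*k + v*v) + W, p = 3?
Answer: 19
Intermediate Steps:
x = 1/3 ≈ 0.33333
W = -6 (W = -2*3 = -6)
q(k, v) = -6 + v**2 - 2*k (q(k, v) = (-2*k + v*v) - 6 = (-2*k + v**2) - 6 = (v**2 - 2*k) - 6 = -6 + v**2 - 2*k)
h(Y) = -6 + Y**2 - 2*Y
x*h(-7) = (-6 + (-7)**2 - 2*(-7))/3 = (-6 + 49 + 14)/3 = (1/3)*57 = 19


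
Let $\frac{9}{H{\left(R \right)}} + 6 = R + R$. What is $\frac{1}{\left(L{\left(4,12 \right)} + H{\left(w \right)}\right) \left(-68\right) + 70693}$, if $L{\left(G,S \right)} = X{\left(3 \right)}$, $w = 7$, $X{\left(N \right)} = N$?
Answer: $\frac{2}{140825} \approx 1.4202 \cdot 10^{-5}$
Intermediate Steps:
$H{\left(R \right)} = \frac{9}{-6 + 2 R}$ ($H{\left(R \right)} = \frac{9}{-6 + \left(R + R\right)} = \frac{9}{-6 + 2 R}$)
$L{\left(G,S \right)} = 3$
$\frac{1}{\left(L{\left(4,12 \right)} + H{\left(w \right)}\right) \left(-68\right) + 70693} = \frac{1}{\left(3 + \frac{9}{2 \left(-3 + 7\right)}\right) \left(-68\right) + 70693} = \frac{1}{\left(3 + \frac{9}{2 \cdot 4}\right) \left(-68\right) + 70693} = \frac{1}{\left(3 + \frac{9}{2} \cdot \frac{1}{4}\right) \left(-68\right) + 70693} = \frac{1}{\left(3 + \frac{9}{8}\right) \left(-68\right) + 70693} = \frac{1}{\frac{33}{8} \left(-68\right) + 70693} = \frac{1}{- \frac{561}{2} + 70693} = \frac{1}{\frac{140825}{2}} = \frac{2}{140825}$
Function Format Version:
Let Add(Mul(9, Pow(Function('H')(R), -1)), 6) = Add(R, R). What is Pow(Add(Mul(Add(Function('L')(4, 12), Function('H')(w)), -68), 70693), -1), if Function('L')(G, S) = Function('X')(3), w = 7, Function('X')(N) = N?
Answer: Rational(2, 140825) ≈ 1.4202e-5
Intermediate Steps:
Function('H')(R) = Mul(9, Pow(Add(-6, Mul(2, R)), -1)) (Function('H')(R) = Mul(9, Pow(Add(-6, Add(R, R)), -1)) = Mul(9, Pow(Add(-6, Mul(2, R)), -1)))
Function('L')(G, S) = 3
Pow(Add(Mul(Add(Function('L')(4, 12), Function('H')(w)), -68), 70693), -1) = Pow(Add(Mul(Add(3, Mul(Rational(9, 2), Pow(Add(-3, 7), -1))), -68), 70693), -1) = Pow(Add(Mul(Add(3, Mul(Rational(9, 2), Pow(4, -1))), -68), 70693), -1) = Pow(Add(Mul(Add(3, Mul(Rational(9, 2), Rational(1, 4))), -68), 70693), -1) = Pow(Add(Mul(Add(3, Rational(9, 8)), -68), 70693), -1) = Pow(Add(Mul(Rational(33, 8), -68), 70693), -1) = Pow(Add(Rational(-561, 2), 70693), -1) = Pow(Rational(140825, 2), -1) = Rational(2, 140825)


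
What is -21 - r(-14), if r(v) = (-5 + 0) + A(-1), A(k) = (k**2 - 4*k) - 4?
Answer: -17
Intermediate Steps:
A(k) = -4 + k**2 - 4*k
r(v) = -4 (r(v) = (-5 + 0) + (-4 + (-1)**2 - 4*(-1)) = -5 + (-4 + 1 + 4) = -5 + 1 = -4)
-21 - r(-14) = -21 - 1*(-4) = -21 + 4 = -17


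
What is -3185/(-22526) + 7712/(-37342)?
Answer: -3913303/60083278 ≈ -0.065131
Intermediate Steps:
-3185/(-22526) + 7712/(-37342) = -3185*(-1/22526) + 7712*(-1/37342) = 455/3218 - 3856/18671 = -3913303/60083278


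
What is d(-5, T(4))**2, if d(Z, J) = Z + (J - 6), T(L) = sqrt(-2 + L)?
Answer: (11 - sqrt(2))**2 ≈ 91.887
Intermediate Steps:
d(Z, J) = -6 + J + Z (d(Z, J) = Z + (-6 + J) = -6 + J + Z)
d(-5, T(4))**2 = (-6 + sqrt(-2 + 4) - 5)**2 = (-6 + sqrt(2) - 5)**2 = (-11 + sqrt(2))**2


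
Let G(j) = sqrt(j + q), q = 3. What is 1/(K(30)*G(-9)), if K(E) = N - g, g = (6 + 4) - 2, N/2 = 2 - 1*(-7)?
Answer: -I*sqrt(6)/60 ≈ -0.040825*I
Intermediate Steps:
N = 18 (N = 2*(2 - 1*(-7)) = 2*(2 + 7) = 2*9 = 18)
G(j) = sqrt(3 + j) (G(j) = sqrt(j + 3) = sqrt(3 + j))
g = 8 (g = 10 - 2 = 8)
K(E) = 10 (K(E) = 18 - 1*8 = 18 - 8 = 10)
1/(K(30)*G(-9)) = 1/(10*sqrt(3 - 9)) = 1/(10*sqrt(-6)) = 1/(10*(I*sqrt(6))) = 1/(10*I*sqrt(6)) = -I*sqrt(6)/60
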